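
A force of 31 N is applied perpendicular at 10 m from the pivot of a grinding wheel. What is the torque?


Given: F = 31 N, r = 10 m, angle = 90 deg (perpendicular)
Using tau = F * r * sin(90)
sin(90) = 1
tau = 31 * 10 * 1
tau = 310 Nm

310 Nm


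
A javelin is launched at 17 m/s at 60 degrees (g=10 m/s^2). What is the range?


Given: v0 = 17 m/s, theta = 60 deg, g = 10 m/s^2
sin(2*60) = sin(120) = sqrt(3)/2
Using R = v0^2 * sin(2*theta) / g
R = 17^2 * (sqrt(3)/2) / 10
R = 289 * sqrt(3) / 20
R = 289/20*sqrt(3) m

289/20*sqrt(3) m


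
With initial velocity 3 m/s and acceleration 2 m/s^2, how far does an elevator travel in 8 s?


Given: v0 = 3 m/s, a = 2 m/s^2, t = 8 s
Using s = v0*t + (1/2)*a*t^2
s = 3*8 + (1/2)*2*8^2
s = 24 + (1/2)*128
s = 24 + 64
s = 88

88 m


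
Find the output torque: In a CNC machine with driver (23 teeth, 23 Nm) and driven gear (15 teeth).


Given: N1 = 23, N2 = 15, T1 = 23 Nm
Using T2/T1 = N2/N1
T2 = T1 * N2 / N1
T2 = 23 * 15 / 23
T2 = 345 / 23
T2 = 15 Nm

15 Nm


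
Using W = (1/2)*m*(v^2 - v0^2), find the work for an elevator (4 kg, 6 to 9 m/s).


Given: m = 4 kg, v0 = 6 m/s, v = 9 m/s
Using W = (1/2)*m*(v^2 - v0^2)
v^2 = 9^2 = 81
v0^2 = 6^2 = 36
v^2 - v0^2 = 81 - 36 = 45
W = (1/2)*4*45 = 90 J

90 J


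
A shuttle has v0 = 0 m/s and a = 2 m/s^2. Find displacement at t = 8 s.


Given: v0 = 0 m/s, a = 2 m/s^2, t = 8 s
Using s = v0*t + (1/2)*a*t^2
s = 0*8 + (1/2)*2*8^2
s = 0 + (1/2)*128
s = 0 + 64
s = 64

64 m


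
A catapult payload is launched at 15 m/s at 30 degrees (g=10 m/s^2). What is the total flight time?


Given: v0 = 15 m/s, theta = 30 deg, g = 10 m/s^2
sin(30) = 1/2
Using T = 2*v0*sin(theta) / g
T = 2*15*1/2 / 10
T = 15 / 10
T = 3/2 s

3/2 s


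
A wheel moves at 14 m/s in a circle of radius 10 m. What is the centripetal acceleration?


Given: v = 14 m/s, r = 10 m
Using a_c = v^2 / r
a_c = 14^2 / 10
a_c = 196 / 10
a_c = 98/5 m/s^2

98/5 m/s^2


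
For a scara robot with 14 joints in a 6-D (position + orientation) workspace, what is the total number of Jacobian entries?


Given: task space dimension = 6, joints = 14
Jacobian is a 6 x 14 matrix
Total entries = rows * columns
Total = 6 * 14
Total = 84

84


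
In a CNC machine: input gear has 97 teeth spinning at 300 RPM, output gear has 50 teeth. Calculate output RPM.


Given: N1 = 97 teeth, w1 = 300 RPM, N2 = 50 teeth
Using N1*w1 = N2*w2
w2 = N1*w1 / N2
w2 = 97*300 / 50
w2 = 29100 / 50
w2 = 582 RPM

582 RPM


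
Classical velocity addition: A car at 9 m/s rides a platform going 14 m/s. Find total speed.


Given: object velocity = 9 m/s, platform velocity = 14 m/s (same direction)
Using classical velocity addition: v_total = v_object + v_platform
v_total = 9 + 14
v_total = 23 m/s

23 m/s


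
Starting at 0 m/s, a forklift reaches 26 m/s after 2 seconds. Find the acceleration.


Given: initial velocity v0 = 0 m/s, final velocity v = 26 m/s, time t = 2 s
Using a = (v - v0) / t
a = (26 - 0) / 2
a = 26 / 2
a = 13 m/s^2

13 m/s^2


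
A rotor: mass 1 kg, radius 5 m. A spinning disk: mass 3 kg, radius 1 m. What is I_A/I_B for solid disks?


Given: M1=1 kg, R1=5 m, M2=3 kg, R2=1 m
For a disk: I = (1/2)*M*R^2, so I_A/I_B = (M1*R1^2)/(M2*R2^2)
M1*R1^2 = 1*25 = 25
M2*R2^2 = 3*1 = 3
I_A/I_B = 25/3 = 25/3

25/3


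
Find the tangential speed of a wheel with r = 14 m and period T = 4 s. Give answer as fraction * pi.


Given: radius r = 14 m, period T = 4 s
Using v = 2*pi*r / T
v = 2*pi*14 / 4
v = 28*pi / 4
v = 7*pi m/s

7*pi m/s


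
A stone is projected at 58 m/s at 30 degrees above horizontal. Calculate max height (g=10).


Given: v0 = 58 m/s, theta = 30 deg, g = 10 m/s^2
sin^2(30) = 1/4
Using H = v0^2 * sin^2(theta) / (2*g)
H = 58^2 * 1/4 / (2*10)
H = 3364 * 1/4 / 20
H = 841 / 20
H = 841/20 m

841/20 m


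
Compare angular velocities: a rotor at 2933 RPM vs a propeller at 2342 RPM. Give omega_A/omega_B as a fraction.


Given: RPM_A = 2933, RPM_B = 2342
omega = 2*pi*RPM/60, so omega_A/omega_B = RPM_A / RPM_B
omega_A/omega_B = 2933 / 2342
omega_A/omega_B = 2933/2342

2933/2342


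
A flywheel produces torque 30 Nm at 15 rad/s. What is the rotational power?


Given: tau = 30 Nm, omega = 15 rad/s
Using P = tau * omega
P = 30 * 15
P = 450 W

450 W


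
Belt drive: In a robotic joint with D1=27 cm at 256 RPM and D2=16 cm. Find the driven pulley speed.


Given: D1 = 27 cm, w1 = 256 RPM, D2 = 16 cm
Using D1*w1 = D2*w2
w2 = D1*w1 / D2
w2 = 27*256 / 16
w2 = 6912 / 16
w2 = 432 RPM

432 RPM


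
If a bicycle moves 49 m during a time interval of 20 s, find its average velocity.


Given: distance d = 49 m, time t = 20 s
Using v = d / t
v = 49 / 20
v = 49/20 m/s

49/20 m/s


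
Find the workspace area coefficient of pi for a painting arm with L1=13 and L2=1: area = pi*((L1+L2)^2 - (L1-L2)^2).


Given: L1 = 13, L2 = 1
(L1+L2)^2 = (14)^2 = 196
(L1-L2)^2 = (12)^2 = 144
Difference = 196 - 144 = 52
This equals 4*L1*L2 = 4*13*1 = 52
Workspace area = 52*pi

52


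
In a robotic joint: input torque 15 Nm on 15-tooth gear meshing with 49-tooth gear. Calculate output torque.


Given: N1 = 15, N2 = 49, T1 = 15 Nm
Using T2/T1 = N2/N1
T2 = T1 * N2 / N1
T2 = 15 * 49 / 15
T2 = 735 / 15
T2 = 49 Nm

49 Nm


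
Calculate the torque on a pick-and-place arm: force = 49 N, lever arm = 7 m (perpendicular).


Given: F = 49 N, r = 7 m, angle = 90 deg (perpendicular)
Using tau = F * r * sin(90)
sin(90) = 1
tau = 49 * 7 * 1
tau = 343 Nm

343 Nm


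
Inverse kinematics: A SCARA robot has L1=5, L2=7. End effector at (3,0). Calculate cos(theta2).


Given: L1 = 5, L2 = 7, target (x, y) = (3, 0)
Using cos(theta2) = (x^2 + y^2 - L1^2 - L2^2) / (2*L1*L2)
x^2 + y^2 = 3^2 + 0 = 9
L1^2 + L2^2 = 25 + 49 = 74
Numerator = 9 - 74 = -65
Denominator = 2*5*7 = 70
cos(theta2) = -65/70 = -13/14

-13/14


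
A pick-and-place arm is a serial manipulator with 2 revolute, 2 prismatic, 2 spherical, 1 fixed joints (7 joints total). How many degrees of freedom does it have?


Given: serial robot with 2 revolute, 2 prismatic, 2 spherical, 1 fixed joints
DOF contribution per joint type: revolute=1, prismatic=1, spherical=3, fixed=0
DOF = 2*1 + 2*1 + 2*3 + 1*0
DOF = 10

10


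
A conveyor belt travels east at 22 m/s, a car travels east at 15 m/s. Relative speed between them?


Given: v_A = 22 m/s east, v_B = 15 m/s east
Both move in the same direction; relative speed = |v_A - v_B|
|22 - 15| = |7|
= 7 m/s

7 m/s


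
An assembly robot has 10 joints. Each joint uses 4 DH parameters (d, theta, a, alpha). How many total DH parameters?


Given: 10 joints, 4 DH parameters per joint (d, theta, a, alpha)
Total DH parameters = number_of_joints * 4
Total = 10 * 4
Total = 40

40


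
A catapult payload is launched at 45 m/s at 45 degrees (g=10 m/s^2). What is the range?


Given: v0 = 45 m/s, theta = 45 deg, g = 10 m/s^2
sin(2*45) = sin(90) = 1
Using R = v0^2 * sin(2*theta) / g
R = 45^2 * 1 / 10
R = 2025 / 10
R = 405/2 m

405/2 m


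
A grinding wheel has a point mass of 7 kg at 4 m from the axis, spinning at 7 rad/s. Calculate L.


Given: m = 7 kg, r = 4 m, omega = 7 rad/s
For a point mass: I = m*r^2
I = 7*4^2 = 7*16 = 112
L = I*omega = 112*7
L = 784 kg*m^2/s

784 kg*m^2/s


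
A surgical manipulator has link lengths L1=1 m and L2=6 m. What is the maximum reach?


Given: L1 = 1 m, L2 = 6 m
For a 2-link planar arm, max reach = L1 + L2 (fully extended)
Max reach = 1 + 6
Max reach = 7 m

7 m


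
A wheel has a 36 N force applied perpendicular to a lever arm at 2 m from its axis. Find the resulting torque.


Given: F = 36 N, r = 2 m, angle = 90 deg (perpendicular)
Using tau = F * r * sin(90)
sin(90) = 1
tau = 36 * 2 * 1
tau = 72 Nm

72 Nm


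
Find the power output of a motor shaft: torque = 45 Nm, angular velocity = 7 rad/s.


Given: tau = 45 Nm, omega = 7 rad/s
Using P = tau * omega
P = 45 * 7
P = 315 W

315 W


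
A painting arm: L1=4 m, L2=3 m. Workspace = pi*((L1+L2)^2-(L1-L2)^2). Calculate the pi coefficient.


Given: L1 = 4, L2 = 3
(L1+L2)^2 = (7)^2 = 49
(L1-L2)^2 = (1)^2 = 1
Difference = 49 - 1 = 48
This equals 4*L1*L2 = 4*4*3 = 48
Workspace area = 48*pi

48


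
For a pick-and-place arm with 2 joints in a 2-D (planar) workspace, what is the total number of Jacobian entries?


Given: task space dimension = 2, joints = 2
Jacobian is a 2 x 2 matrix
Total entries = rows * columns
Total = 2 * 2
Total = 4

4


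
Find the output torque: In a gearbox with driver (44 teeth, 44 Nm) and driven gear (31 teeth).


Given: N1 = 44, N2 = 31, T1 = 44 Nm
Using T2/T1 = N2/N1
T2 = T1 * N2 / N1
T2 = 44 * 31 / 44
T2 = 1364 / 44
T2 = 31 Nm

31 Nm


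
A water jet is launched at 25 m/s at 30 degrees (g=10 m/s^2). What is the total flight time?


Given: v0 = 25 m/s, theta = 30 deg, g = 10 m/s^2
sin(30) = 1/2
Using T = 2*v0*sin(theta) / g
T = 2*25*1/2 / 10
T = 25 / 10
T = 5/2 s

5/2 s


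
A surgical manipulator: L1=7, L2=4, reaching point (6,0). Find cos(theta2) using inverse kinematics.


Given: L1 = 7, L2 = 4, target (x, y) = (6, 0)
Using cos(theta2) = (x^2 + y^2 - L1^2 - L2^2) / (2*L1*L2)
x^2 + y^2 = 6^2 + 0 = 36
L1^2 + L2^2 = 49 + 16 = 65
Numerator = 36 - 65 = -29
Denominator = 2*7*4 = 56
cos(theta2) = -29/56 = -29/56

-29/56


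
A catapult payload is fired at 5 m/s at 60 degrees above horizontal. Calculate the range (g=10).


Given: v0 = 5 m/s, theta = 60 deg, g = 10 m/s^2
sin(2*60) = sin(120) = sqrt(3)/2
Using R = v0^2 * sin(2*theta) / g
R = 5^2 * (sqrt(3)/2) / 10
R = 25 * sqrt(3) / 20
R = 5/4*sqrt(3) m

5/4*sqrt(3) m


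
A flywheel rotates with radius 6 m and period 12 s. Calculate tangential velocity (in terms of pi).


Given: radius r = 6 m, period T = 12 s
Using v = 2*pi*r / T
v = 2*pi*6 / 12
v = 12*pi / 12
v = 1*pi m/s

1*pi m/s


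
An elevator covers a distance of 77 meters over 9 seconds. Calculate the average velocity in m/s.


Given: distance d = 77 m, time t = 9 s
Using v = d / t
v = 77 / 9
v = 77/9 m/s

77/9 m/s


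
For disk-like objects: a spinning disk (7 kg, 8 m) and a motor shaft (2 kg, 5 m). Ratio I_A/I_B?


Given: M1=7 kg, R1=8 m, M2=2 kg, R2=5 m
For a disk: I = (1/2)*M*R^2, so I_A/I_B = (M1*R1^2)/(M2*R2^2)
M1*R1^2 = 7*64 = 448
M2*R2^2 = 2*25 = 50
I_A/I_B = 448/50 = 224/25

224/25


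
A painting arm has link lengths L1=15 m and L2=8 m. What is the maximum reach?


Given: L1 = 15 m, L2 = 8 m
For a 2-link planar arm, max reach = L1 + L2 (fully extended)
Max reach = 15 + 8
Max reach = 23 m

23 m


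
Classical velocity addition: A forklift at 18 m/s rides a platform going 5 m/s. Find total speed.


Given: object velocity = 18 m/s, platform velocity = 5 m/s (same direction)
Using classical velocity addition: v_total = v_object + v_platform
v_total = 18 + 5
v_total = 23 m/s

23 m/s


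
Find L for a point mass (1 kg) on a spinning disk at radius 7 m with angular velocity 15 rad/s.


Given: m = 1 kg, r = 7 m, omega = 15 rad/s
For a point mass: I = m*r^2
I = 1*7^2 = 1*49 = 49
L = I*omega = 49*15
L = 735 kg*m^2/s

735 kg*m^2/s


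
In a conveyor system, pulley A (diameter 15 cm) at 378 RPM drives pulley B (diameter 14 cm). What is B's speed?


Given: D1 = 15 cm, w1 = 378 RPM, D2 = 14 cm
Using D1*w1 = D2*w2
w2 = D1*w1 / D2
w2 = 15*378 / 14
w2 = 5670 / 14
w2 = 405 RPM

405 RPM


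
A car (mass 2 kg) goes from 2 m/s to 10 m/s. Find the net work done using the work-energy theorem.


Given: m = 2 kg, v0 = 2 m/s, v = 10 m/s
Using W = (1/2)*m*(v^2 - v0^2)
v^2 = 10^2 = 100
v0^2 = 2^2 = 4
v^2 - v0^2 = 100 - 4 = 96
W = (1/2)*2*96 = 96 J

96 J


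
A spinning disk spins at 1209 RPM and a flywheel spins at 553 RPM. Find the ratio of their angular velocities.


Given: RPM_A = 1209, RPM_B = 553
omega = 2*pi*RPM/60, so omega_A/omega_B = RPM_A / RPM_B
omega_A/omega_B = 1209 / 553
omega_A/omega_B = 1209/553

1209/553


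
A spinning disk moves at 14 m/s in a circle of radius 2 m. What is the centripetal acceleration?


Given: v = 14 m/s, r = 2 m
Using a_c = v^2 / r
a_c = 14^2 / 2
a_c = 196 / 2
a_c = 98 m/s^2

98 m/s^2


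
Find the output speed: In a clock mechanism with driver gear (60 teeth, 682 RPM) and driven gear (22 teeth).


Given: N1 = 60 teeth, w1 = 682 RPM, N2 = 22 teeth
Using N1*w1 = N2*w2
w2 = N1*w1 / N2
w2 = 60*682 / 22
w2 = 40920 / 22
w2 = 1860 RPM

1860 RPM


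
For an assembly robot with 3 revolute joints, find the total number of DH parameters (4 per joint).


Given: 3 joints, 4 DH parameters per joint (d, theta, a, alpha)
Total DH parameters = number_of_joints * 4
Total = 3 * 4
Total = 12

12


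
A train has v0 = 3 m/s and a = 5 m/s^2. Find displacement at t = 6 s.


Given: v0 = 3 m/s, a = 5 m/s^2, t = 6 s
Using s = v0*t + (1/2)*a*t^2
s = 3*6 + (1/2)*5*6^2
s = 18 + (1/2)*180
s = 18 + 90
s = 108

108 m


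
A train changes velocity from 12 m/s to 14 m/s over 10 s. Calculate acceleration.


Given: initial velocity v0 = 12 m/s, final velocity v = 14 m/s, time t = 10 s
Using a = (v - v0) / t
a = (14 - 12) / 10
a = 2 / 10
a = 1/5 m/s^2

1/5 m/s^2


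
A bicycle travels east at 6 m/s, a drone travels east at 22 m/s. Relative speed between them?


Given: v_A = 6 m/s east, v_B = 22 m/s east
Both move in the same direction; relative speed = |v_A - v_B|
|6 - 22| = |-16|
= 16 m/s

16 m/s


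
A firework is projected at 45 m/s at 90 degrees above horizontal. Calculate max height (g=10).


Given: v0 = 45 m/s, theta = 90 deg, g = 10 m/s^2
sin^2(90) = 1
Using H = v0^2 * sin^2(theta) / (2*g)
H = 45^2 * 1 / (2*10)
H = 2025 * 1 / 20
H = 2025 / 20
H = 405/4 m

405/4 m


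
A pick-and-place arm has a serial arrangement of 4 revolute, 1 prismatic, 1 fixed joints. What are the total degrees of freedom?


Given: serial robot with 4 revolute, 1 prismatic, 1 fixed joints
DOF contribution per joint type: revolute=1, prismatic=1, spherical=3, fixed=0
DOF = 4*1 + 1*1 + 1*0
DOF = 5

5


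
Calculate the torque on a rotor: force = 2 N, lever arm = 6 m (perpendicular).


Given: F = 2 N, r = 6 m, angle = 90 deg (perpendicular)
Using tau = F * r * sin(90)
sin(90) = 1
tau = 2 * 6 * 1
tau = 12 Nm

12 Nm


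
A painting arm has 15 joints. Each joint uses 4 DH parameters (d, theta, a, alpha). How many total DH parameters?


Given: 15 joints, 4 DH parameters per joint (d, theta, a, alpha)
Total DH parameters = number_of_joints * 4
Total = 15 * 4
Total = 60

60


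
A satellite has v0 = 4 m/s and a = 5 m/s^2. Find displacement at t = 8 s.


Given: v0 = 4 m/s, a = 5 m/s^2, t = 8 s
Using s = v0*t + (1/2)*a*t^2
s = 4*8 + (1/2)*5*8^2
s = 32 + (1/2)*320
s = 32 + 160
s = 192

192 m


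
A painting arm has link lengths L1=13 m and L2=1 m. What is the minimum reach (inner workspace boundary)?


Given: L1 = 13 m, L2 = 1 m
For a 2-link planar arm, min reach = |L1 - L2| (second link folded back)
Min reach = |13 - 1|
Min reach = 12 m

12 m


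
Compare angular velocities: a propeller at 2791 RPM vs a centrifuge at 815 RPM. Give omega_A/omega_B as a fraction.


Given: RPM_A = 2791, RPM_B = 815
omega = 2*pi*RPM/60, so omega_A/omega_B = RPM_A / RPM_B
omega_A/omega_B = 2791 / 815
omega_A/omega_B = 2791/815

2791/815


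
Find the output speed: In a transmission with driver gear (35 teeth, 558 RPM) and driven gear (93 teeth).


Given: N1 = 35 teeth, w1 = 558 RPM, N2 = 93 teeth
Using N1*w1 = N2*w2
w2 = N1*w1 / N2
w2 = 35*558 / 93
w2 = 19530 / 93
w2 = 210 RPM

210 RPM


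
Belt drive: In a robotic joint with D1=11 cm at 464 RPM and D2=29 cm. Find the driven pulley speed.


Given: D1 = 11 cm, w1 = 464 RPM, D2 = 29 cm
Using D1*w1 = D2*w2
w2 = D1*w1 / D2
w2 = 11*464 / 29
w2 = 5104 / 29
w2 = 176 RPM

176 RPM


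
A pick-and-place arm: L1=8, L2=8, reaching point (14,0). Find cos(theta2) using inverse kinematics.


Given: L1 = 8, L2 = 8, target (x, y) = (14, 0)
Using cos(theta2) = (x^2 + y^2 - L1^2 - L2^2) / (2*L1*L2)
x^2 + y^2 = 14^2 + 0 = 196
L1^2 + L2^2 = 64 + 64 = 128
Numerator = 196 - 128 = 68
Denominator = 2*8*8 = 128
cos(theta2) = 68/128 = 17/32

17/32


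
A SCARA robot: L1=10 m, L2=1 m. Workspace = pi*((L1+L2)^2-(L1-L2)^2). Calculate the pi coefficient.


Given: L1 = 10, L2 = 1
(L1+L2)^2 = (11)^2 = 121
(L1-L2)^2 = (9)^2 = 81
Difference = 121 - 81 = 40
This equals 4*L1*L2 = 4*10*1 = 40
Workspace area = 40*pi

40


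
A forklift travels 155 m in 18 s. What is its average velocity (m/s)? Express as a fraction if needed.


Given: distance d = 155 m, time t = 18 s
Using v = d / t
v = 155 / 18
v = 155/18 m/s

155/18 m/s


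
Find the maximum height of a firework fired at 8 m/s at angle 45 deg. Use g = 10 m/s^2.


Given: v0 = 8 m/s, theta = 45 deg, g = 10 m/s^2
sin^2(45) = 1/2
Using H = v0^2 * sin^2(theta) / (2*g)
H = 8^2 * 1/2 / (2*10)
H = 64 * 1/2 / 20
H = 32 / 20
H = 8/5 m

8/5 m


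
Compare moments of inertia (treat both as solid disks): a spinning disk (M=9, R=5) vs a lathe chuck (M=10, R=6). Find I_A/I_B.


Given: M1=9 kg, R1=5 m, M2=10 kg, R2=6 m
For a disk: I = (1/2)*M*R^2, so I_A/I_B = (M1*R1^2)/(M2*R2^2)
M1*R1^2 = 9*25 = 225
M2*R2^2 = 10*36 = 360
I_A/I_B = 225/360 = 5/8

5/8


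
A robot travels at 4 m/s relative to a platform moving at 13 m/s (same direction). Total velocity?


Given: object velocity = 4 m/s, platform velocity = 13 m/s (same direction)
Using classical velocity addition: v_total = v_object + v_platform
v_total = 4 + 13
v_total = 17 m/s

17 m/s


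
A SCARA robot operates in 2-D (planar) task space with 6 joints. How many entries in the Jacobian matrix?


Given: task space dimension = 2, joints = 6
Jacobian is a 2 x 6 matrix
Total entries = rows * columns
Total = 2 * 6
Total = 12

12


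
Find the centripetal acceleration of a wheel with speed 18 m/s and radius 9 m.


Given: v = 18 m/s, r = 9 m
Using a_c = v^2 / r
a_c = 18^2 / 9
a_c = 324 / 9
a_c = 36 m/s^2

36 m/s^2


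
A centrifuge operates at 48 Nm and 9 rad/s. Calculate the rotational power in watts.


Given: tau = 48 Nm, omega = 9 rad/s
Using P = tau * omega
P = 48 * 9
P = 432 W

432 W


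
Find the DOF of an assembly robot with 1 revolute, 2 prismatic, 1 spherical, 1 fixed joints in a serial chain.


Given: serial robot with 1 revolute, 2 prismatic, 1 spherical, 1 fixed joints
DOF contribution per joint type: revolute=1, prismatic=1, spherical=3, fixed=0
DOF = 1*1 + 2*1 + 1*3 + 1*0
DOF = 6

6


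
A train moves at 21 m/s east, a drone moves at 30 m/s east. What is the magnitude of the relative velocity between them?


Given: v_A = 21 m/s east, v_B = 30 m/s east
Both move in the same direction; relative speed = |v_A - v_B|
|21 - 30| = |-9|
= 9 m/s

9 m/s


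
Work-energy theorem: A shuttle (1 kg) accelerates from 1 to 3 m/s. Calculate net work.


Given: m = 1 kg, v0 = 1 m/s, v = 3 m/s
Using W = (1/2)*m*(v^2 - v0^2)
v^2 = 3^2 = 9
v0^2 = 1^2 = 1
v^2 - v0^2 = 9 - 1 = 8
W = (1/2)*1*8 = 4 J

4 J


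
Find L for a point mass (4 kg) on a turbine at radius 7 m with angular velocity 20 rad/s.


Given: m = 4 kg, r = 7 m, omega = 20 rad/s
For a point mass: I = m*r^2
I = 4*7^2 = 4*49 = 196
L = I*omega = 196*20
L = 3920 kg*m^2/s

3920 kg*m^2/s


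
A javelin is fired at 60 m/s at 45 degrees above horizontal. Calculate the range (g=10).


Given: v0 = 60 m/s, theta = 45 deg, g = 10 m/s^2
sin(2*45) = sin(90) = 1
Using R = v0^2 * sin(2*theta) / g
R = 60^2 * 1 / 10
R = 3600 / 10
R = 360 m

360 m


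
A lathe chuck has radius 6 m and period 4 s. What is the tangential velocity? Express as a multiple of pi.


Given: radius r = 6 m, period T = 4 s
Using v = 2*pi*r / T
v = 2*pi*6 / 4
v = 12*pi / 4
v = 3*pi m/s

3*pi m/s


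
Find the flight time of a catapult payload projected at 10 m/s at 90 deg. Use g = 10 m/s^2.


Given: v0 = 10 m/s, theta = 90 deg, g = 10 m/s^2
sin(90) = 1
Using T = 2*v0*sin(theta) / g
T = 2*10*1 / 10
T = 20 / 10
T = 2 s

2 s


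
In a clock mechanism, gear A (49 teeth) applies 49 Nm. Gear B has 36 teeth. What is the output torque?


Given: N1 = 49, N2 = 36, T1 = 49 Nm
Using T2/T1 = N2/N1
T2 = T1 * N2 / N1
T2 = 49 * 36 / 49
T2 = 1764 / 49
T2 = 36 Nm

36 Nm


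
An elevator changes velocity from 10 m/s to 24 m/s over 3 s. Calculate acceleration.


Given: initial velocity v0 = 10 m/s, final velocity v = 24 m/s, time t = 3 s
Using a = (v - v0) / t
a = (24 - 10) / 3
a = 14 / 3
a = 14/3 m/s^2

14/3 m/s^2


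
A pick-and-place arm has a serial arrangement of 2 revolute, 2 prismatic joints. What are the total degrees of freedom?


Given: serial robot with 2 revolute, 2 prismatic joints
DOF contribution per joint type: revolute=1, prismatic=1, spherical=3, fixed=0
DOF = 2*1 + 2*1
DOF = 4

4


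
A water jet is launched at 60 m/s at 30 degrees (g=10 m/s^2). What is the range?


Given: v0 = 60 m/s, theta = 30 deg, g = 10 m/s^2
sin(2*30) = sin(60) = sqrt(3)/2
Using R = v0^2 * sin(2*theta) / g
R = 60^2 * (sqrt(3)/2) / 10
R = 3600 * sqrt(3) / 20
R = 180*sqrt(3) m

180*sqrt(3) m


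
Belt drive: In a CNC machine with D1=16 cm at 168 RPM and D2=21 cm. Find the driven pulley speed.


Given: D1 = 16 cm, w1 = 168 RPM, D2 = 21 cm
Using D1*w1 = D2*w2
w2 = D1*w1 / D2
w2 = 16*168 / 21
w2 = 2688 / 21
w2 = 128 RPM

128 RPM


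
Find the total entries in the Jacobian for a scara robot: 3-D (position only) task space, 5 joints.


Given: task space dimension = 3, joints = 5
Jacobian is a 3 x 5 matrix
Total entries = rows * columns
Total = 3 * 5
Total = 15

15


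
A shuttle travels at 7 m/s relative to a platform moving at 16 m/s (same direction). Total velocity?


Given: object velocity = 7 m/s, platform velocity = 16 m/s (same direction)
Using classical velocity addition: v_total = v_object + v_platform
v_total = 7 + 16
v_total = 23 m/s

23 m/s


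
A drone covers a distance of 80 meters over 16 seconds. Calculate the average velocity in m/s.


Given: distance d = 80 m, time t = 16 s
Using v = d / t
v = 80 / 16
v = 5 m/s

5 m/s


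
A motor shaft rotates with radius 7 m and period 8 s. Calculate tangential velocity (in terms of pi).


Given: radius r = 7 m, period T = 8 s
Using v = 2*pi*r / T
v = 2*pi*7 / 8
v = 14*pi / 8
v = 7/4*pi m/s

7/4*pi m/s


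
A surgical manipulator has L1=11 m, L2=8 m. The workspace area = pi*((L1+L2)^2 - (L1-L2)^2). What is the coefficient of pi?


Given: L1 = 11, L2 = 8
(L1+L2)^2 = (19)^2 = 361
(L1-L2)^2 = (3)^2 = 9
Difference = 361 - 9 = 352
This equals 4*L1*L2 = 4*11*8 = 352
Workspace area = 352*pi

352


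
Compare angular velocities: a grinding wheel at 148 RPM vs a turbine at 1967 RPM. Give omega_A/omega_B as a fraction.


Given: RPM_A = 148, RPM_B = 1967
omega = 2*pi*RPM/60, so omega_A/omega_B = RPM_A / RPM_B
omega_A/omega_B = 148 / 1967
omega_A/omega_B = 148/1967

148/1967


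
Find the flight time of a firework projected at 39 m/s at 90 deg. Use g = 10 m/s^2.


Given: v0 = 39 m/s, theta = 90 deg, g = 10 m/s^2
sin(90) = 1
Using T = 2*v0*sin(theta) / g
T = 2*39*1 / 10
T = 78 / 10
T = 39/5 s

39/5 s


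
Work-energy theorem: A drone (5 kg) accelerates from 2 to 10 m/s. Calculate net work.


Given: m = 5 kg, v0 = 2 m/s, v = 10 m/s
Using W = (1/2)*m*(v^2 - v0^2)
v^2 = 10^2 = 100
v0^2 = 2^2 = 4
v^2 - v0^2 = 100 - 4 = 96
W = (1/2)*5*96 = 240 J

240 J


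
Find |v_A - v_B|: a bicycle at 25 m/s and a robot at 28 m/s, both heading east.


Given: v_A = 25 m/s east, v_B = 28 m/s east
Both move in the same direction; relative speed = |v_A - v_B|
|25 - 28| = |-3|
= 3 m/s

3 m/s


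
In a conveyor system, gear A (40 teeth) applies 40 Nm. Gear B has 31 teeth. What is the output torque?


Given: N1 = 40, N2 = 31, T1 = 40 Nm
Using T2/T1 = N2/N1
T2 = T1 * N2 / N1
T2 = 40 * 31 / 40
T2 = 1240 / 40
T2 = 31 Nm

31 Nm


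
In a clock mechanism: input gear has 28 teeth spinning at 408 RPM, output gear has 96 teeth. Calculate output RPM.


Given: N1 = 28 teeth, w1 = 408 RPM, N2 = 96 teeth
Using N1*w1 = N2*w2
w2 = N1*w1 / N2
w2 = 28*408 / 96
w2 = 11424 / 96
w2 = 119 RPM

119 RPM


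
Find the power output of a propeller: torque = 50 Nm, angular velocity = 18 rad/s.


Given: tau = 50 Nm, omega = 18 rad/s
Using P = tau * omega
P = 50 * 18
P = 900 W

900 W


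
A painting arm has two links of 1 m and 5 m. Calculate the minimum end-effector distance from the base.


Given: L1 = 1 m, L2 = 5 m
For a 2-link planar arm, min reach = |L1 - L2| (second link folded back)
Min reach = |1 - 5|
Min reach = 4 m

4 m


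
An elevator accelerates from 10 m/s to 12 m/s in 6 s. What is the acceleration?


Given: initial velocity v0 = 10 m/s, final velocity v = 12 m/s, time t = 6 s
Using a = (v - v0) / t
a = (12 - 10) / 6
a = 2 / 6
a = 1/3 m/s^2

1/3 m/s^2


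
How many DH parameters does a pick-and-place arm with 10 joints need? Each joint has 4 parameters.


Given: 10 joints, 4 DH parameters per joint (d, theta, a, alpha)
Total DH parameters = number_of_joints * 4
Total = 10 * 4
Total = 40

40


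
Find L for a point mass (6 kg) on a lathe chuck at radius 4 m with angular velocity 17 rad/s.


Given: m = 6 kg, r = 4 m, omega = 17 rad/s
For a point mass: I = m*r^2
I = 6*4^2 = 6*16 = 96
L = I*omega = 96*17
L = 1632 kg*m^2/s

1632 kg*m^2/s


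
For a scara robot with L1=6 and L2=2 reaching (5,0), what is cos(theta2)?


Given: L1 = 6, L2 = 2, target (x, y) = (5, 0)
Using cos(theta2) = (x^2 + y^2 - L1^2 - L2^2) / (2*L1*L2)
x^2 + y^2 = 5^2 + 0 = 25
L1^2 + L2^2 = 36 + 4 = 40
Numerator = 25 - 40 = -15
Denominator = 2*6*2 = 24
cos(theta2) = -15/24 = -5/8

-5/8


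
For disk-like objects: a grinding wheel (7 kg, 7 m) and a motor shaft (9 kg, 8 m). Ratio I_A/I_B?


Given: M1=7 kg, R1=7 m, M2=9 kg, R2=8 m
For a disk: I = (1/2)*M*R^2, so I_A/I_B = (M1*R1^2)/(M2*R2^2)
M1*R1^2 = 7*49 = 343
M2*R2^2 = 9*64 = 576
I_A/I_B = 343/576 = 343/576

343/576


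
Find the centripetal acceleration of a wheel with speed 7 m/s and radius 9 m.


Given: v = 7 m/s, r = 9 m
Using a_c = v^2 / r
a_c = 7^2 / 9
a_c = 49 / 9
a_c = 49/9 m/s^2

49/9 m/s^2


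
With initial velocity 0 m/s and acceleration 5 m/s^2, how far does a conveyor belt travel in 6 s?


Given: v0 = 0 m/s, a = 5 m/s^2, t = 6 s
Using s = v0*t + (1/2)*a*t^2
s = 0*6 + (1/2)*5*6^2
s = 0 + (1/2)*180
s = 0 + 90
s = 90

90 m


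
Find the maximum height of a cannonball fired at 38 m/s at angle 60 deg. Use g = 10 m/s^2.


Given: v0 = 38 m/s, theta = 60 deg, g = 10 m/s^2
sin^2(60) = 3/4
Using H = v0^2 * sin^2(theta) / (2*g)
H = 38^2 * 3/4 / (2*10)
H = 1444 * 3/4 / 20
H = 1083 / 20
H = 1083/20 m

1083/20 m


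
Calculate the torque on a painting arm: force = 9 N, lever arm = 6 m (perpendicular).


Given: F = 9 N, r = 6 m, angle = 90 deg (perpendicular)
Using tau = F * r * sin(90)
sin(90) = 1
tau = 9 * 6 * 1
tau = 54 Nm

54 Nm


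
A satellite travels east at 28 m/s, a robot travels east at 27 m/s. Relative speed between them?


Given: v_A = 28 m/s east, v_B = 27 m/s east
Both move in the same direction; relative speed = |v_A - v_B|
|28 - 27| = |1|
= 1 m/s

1 m/s


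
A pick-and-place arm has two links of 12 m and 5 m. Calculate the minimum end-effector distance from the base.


Given: L1 = 12 m, L2 = 5 m
For a 2-link planar arm, min reach = |L1 - L2| (second link folded back)
Min reach = |12 - 5|
Min reach = 7 m

7 m


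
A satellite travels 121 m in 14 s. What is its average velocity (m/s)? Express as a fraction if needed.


Given: distance d = 121 m, time t = 14 s
Using v = d / t
v = 121 / 14
v = 121/14 m/s

121/14 m/s


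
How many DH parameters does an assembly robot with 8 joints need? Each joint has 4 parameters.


Given: 8 joints, 4 DH parameters per joint (d, theta, a, alpha)
Total DH parameters = number_of_joints * 4
Total = 8 * 4
Total = 32

32


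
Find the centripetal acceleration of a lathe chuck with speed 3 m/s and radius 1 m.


Given: v = 3 m/s, r = 1 m
Using a_c = v^2 / r
a_c = 3^2 / 1
a_c = 9 / 1
a_c = 9 m/s^2

9 m/s^2


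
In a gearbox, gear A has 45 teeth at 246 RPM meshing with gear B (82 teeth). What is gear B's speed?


Given: N1 = 45 teeth, w1 = 246 RPM, N2 = 82 teeth
Using N1*w1 = N2*w2
w2 = N1*w1 / N2
w2 = 45*246 / 82
w2 = 11070 / 82
w2 = 135 RPM

135 RPM


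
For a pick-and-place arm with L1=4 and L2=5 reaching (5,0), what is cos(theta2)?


Given: L1 = 4, L2 = 5, target (x, y) = (5, 0)
Using cos(theta2) = (x^2 + y^2 - L1^2 - L2^2) / (2*L1*L2)
x^2 + y^2 = 5^2 + 0 = 25
L1^2 + L2^2 = 16 + 25 = 41
Numerator = 25 - 41 = -16
Denominator = 2*4*5 = 40
cos(theta2) = -16/40 = -2/5

-2/5


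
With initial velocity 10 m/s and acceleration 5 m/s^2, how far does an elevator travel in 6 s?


Given: v0 = 10 m/s, a = 5 m/s^2, t = 6 s
Using s = v0*t + (1/2)*a*t^2
s = 10*6 + (1/2)*5*6^2
s = 60 + (1/2)*180
s = 60 + 90
s = 150

150 m


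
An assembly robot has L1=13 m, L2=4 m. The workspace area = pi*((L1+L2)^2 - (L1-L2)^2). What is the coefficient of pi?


Given: L1 = 13, L2 = 4
(L1+L2)^2 = (17)^2 = 289
(L1-L2)^2 = (9)^2 = 81
Difference = 289 - 81 = 208
This equals 4*L1*L2 = 4*13*4 = 208
Workspace area = 208*pi

208


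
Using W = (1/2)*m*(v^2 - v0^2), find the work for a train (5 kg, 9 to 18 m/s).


Given: m = 5 kg, v0 = 9 m/s, v = 18 m/s
Using W = (1/2)*m*(v^2 - v0^2)
v^2 = 18^2 = 324
v0^2 = 9^2 = 81
v^2 - v0^2 = 324 - 81 = 243
W = (1/2)*5*243 = 1215/2 J

1215/2 J


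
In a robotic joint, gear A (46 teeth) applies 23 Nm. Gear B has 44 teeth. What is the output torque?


Given: N1 = 46, N2 = 44, T1 = 23 Nm
Using T2/T1 = N2/N1
T2 = T1 * N2 / N1
T2 = 23 * 44 / 46
T2 = 1012 / 46
T2 = 22 Nm

22 Nm


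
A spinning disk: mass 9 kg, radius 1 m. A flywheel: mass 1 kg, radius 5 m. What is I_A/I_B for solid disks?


Given: M1=9 kg, R1=1 m, M2=1 kg, R2=5 m
For a disk: I = (1/2)*M*R^2, so I_A/I_B = (M1*R1^2)/(M2*R2^2)
M1*R1^2 = 9*1 = 9
M2*R2^2 = 1*25 = 25
I_A/I_B = 9/25 = 9/25

9/25


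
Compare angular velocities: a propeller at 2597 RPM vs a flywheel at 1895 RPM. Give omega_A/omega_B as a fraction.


Given: RPM_A = 2597, RPM_B = 1895
omega = 2*pi*RPM/60, so omega_A/omega_B = RPM_A / RPM_B
omega_A/omega_B = 2597 / 1895
omega_A/omega_B = 2597/1895

2597/1895


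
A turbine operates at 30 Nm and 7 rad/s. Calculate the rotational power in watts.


Given: tau = 30 Nm, omega = 7 rad/s
Using P = tau * omega
P = 30 * 7
P = 210 W

210 W


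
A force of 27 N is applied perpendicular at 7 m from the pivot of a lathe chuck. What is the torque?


Given: F = 27 N, r = 7 m, angle = 90 deg (perpendicular)
Using tau = F * r * sin(90)
sin(90) = 1
tau = 27 * 7 * 1
tau = 189 Nm

189 Nm


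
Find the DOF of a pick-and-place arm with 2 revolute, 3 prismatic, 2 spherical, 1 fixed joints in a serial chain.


Given: serial robot with 2 revolute, 3 prismatic, 2 spherical, 1 fixed joints
DOF contribution per joint type: revolute=1, prismatic=1, spherical=3, fixed=0
DOF = 2*1 + 3*1 + 2*3 + 1*0
DOF = 11

11


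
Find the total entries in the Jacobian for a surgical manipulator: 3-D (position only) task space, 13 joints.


Given: task space dimension = 3, joints = 13
Jacobian is a 3 x 13 matrix
Total entries = rows * columns
Total = 3 * 13
Total = 39

39


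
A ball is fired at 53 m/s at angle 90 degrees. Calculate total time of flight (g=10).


Given: v0 = 53 m/s, theta = 90 deg, g = 10 m/s^2
sin(90) = 1
Using T = 2*v0*sin(theta) / g
T = 2*53*1 / 10
T = 106 / 10
T = 53/5 s

53/5 s


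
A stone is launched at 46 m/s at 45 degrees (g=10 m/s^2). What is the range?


Given: v0 = 46 m/s, theta = 45 deg, g = 10 m/s^2
sin(2*45) = sin(90) = 1
Using R = v0^2 * sin(2*theta) / g
R = 46^2 * 1 / 10
R = 2116 / 10
R = 1058/5 m

1058/5 m


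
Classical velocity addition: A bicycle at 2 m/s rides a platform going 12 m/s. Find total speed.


Given: object velocity = 2 m/s, platform velocity = 12 m/s (same direction)
Using classical velocity addition: v_total = v_object + v_platform
v_total = 2 + 12
v_total = 14 m/s

14 m/s


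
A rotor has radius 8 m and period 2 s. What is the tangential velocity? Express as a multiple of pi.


Given: radius r = 8 m, period T = 2 s
Using v = 2*pi*r / T
v = 2*pi*8 / 2
v = 16*pi / 2
v = 8*pi m/s

8*pi m/s


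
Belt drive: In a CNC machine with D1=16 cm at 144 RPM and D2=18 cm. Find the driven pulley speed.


Given: D1 = 16 cm, w1 = 144 RPM, D2 = 18 cm
Using D1*w1 = D2*w2
w2 = D1*w1 / D2
w2 = 16*144 / 18
w2 = 2304 / 18
w2 = 128 RPM

128 RPM


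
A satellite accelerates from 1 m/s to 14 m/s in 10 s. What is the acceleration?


Given: initial velocity v0 = 1 m/s, final velocity v = 14 m/s, time t = 10 s
Using a = (v - v0) / t
a = (14 - 1) / 10
a = 13 / 10
a = 13/10 m/s^2

13/10 m/s^2


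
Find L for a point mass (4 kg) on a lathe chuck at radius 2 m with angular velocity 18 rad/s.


Given: m = 4 kg, r = 2 m, omega = 18 rad/s
For a point mass: I = m*r^2
I = 4*2^2 = 4*4 = 16
L = I*omega = 16*18
L = 288 kg*m^2/s

288 kg*m^2/s


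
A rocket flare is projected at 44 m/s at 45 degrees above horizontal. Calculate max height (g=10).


Given: v0 = 44 m/s, theta = 45 deg, g = 10 m/s^2
sin^2(45) = 1/2
Using H = v0^2 * sin^2(theta) / (2*g)
H = 44^2 * 1/2 / (2*10)
H = 1936 * 1/2 / 20
H = 968 / 20
H = 242/5 m

242/5 m


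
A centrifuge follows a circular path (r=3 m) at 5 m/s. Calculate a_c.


Given: v = 5 m/s, r = 3 m
Using a_c = v^2 / r
a_c = 5^2 / 3
a_c = 25 / 3
a_c = 25/3 m/s^2

25/3 m/s^2


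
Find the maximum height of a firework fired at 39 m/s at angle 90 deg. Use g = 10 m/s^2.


Given: v0 = 39 m/s, theta = 90 deg, g = 10 m/s^2
sin^2(90) = 1
Using H = v0^2 * sin^2(theta) / (2*g)
H = 39^2 * 1 / (2*10)
H = 1521 * 1 / 20
H = 1521 / 20
H = 1521/20 m

1521/20 m


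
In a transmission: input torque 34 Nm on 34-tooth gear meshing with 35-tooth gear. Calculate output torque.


Given: N1 = 34, N2 = 35, T1 = 34 Nm
Using T2/T1 = N2/N1
T2 = T1 * N2 / N1
T2 = 34 * 35 / 34
T2 = 1190 / 34
T2 = 35 Nm

35 Nm


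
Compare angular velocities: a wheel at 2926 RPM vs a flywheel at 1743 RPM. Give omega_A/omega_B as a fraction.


Given: RPM_A = 2926, RPM_B = 1743
omega = 2*pi*RPM/60, so omega_A/omega_B = RPM_A / RPM_B
omega_A/omega_B = 2926 / 1743
omega_A/omega_B = 418/249

418/249


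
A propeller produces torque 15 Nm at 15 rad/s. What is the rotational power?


Given: tau = 15 Nm, omega = 15 rad/s
Using P = tau * omega
P = 15 * 15
P = 225 W

225 W


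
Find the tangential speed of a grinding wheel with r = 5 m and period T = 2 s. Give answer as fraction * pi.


Given: radius r = 5 m, period T = 2 s
Using v = 2*pi*r / T
v = 2*pi*5 / 2
v = 10*pi / 2
v = 5*pi m/s

5*pi m/s


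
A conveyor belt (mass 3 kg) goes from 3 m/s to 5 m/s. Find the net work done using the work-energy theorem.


Given: m = 3 kg, v0 = 3 m/s, v = 5 m/s
Using W = (1/2)*m*(v^2 - v0^2)
v^2 = 5^2 = 25
v0^2 = 3^2 = 9
v^2 - v0^2 = 25 - 9 = 16
W = (1/2)*3*16 = 24 J

24 J


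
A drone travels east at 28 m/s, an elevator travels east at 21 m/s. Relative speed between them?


Given: v_A = 28 m/s east, v_B = 21 m/s east
Both move in the same direction; relative speed = |v_A - v_B|
|28 - 21| = |7|
= 7 m/s

7 m/s


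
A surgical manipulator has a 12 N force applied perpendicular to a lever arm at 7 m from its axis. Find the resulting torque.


Given: F = 12 N, r = 7 m, angle = 90 deg (perpendicular)
Using tau = F * r * sin(90)
sin(90) = 1
tau = 12 * 7 * 1
tau = 84 Nm

84 Nm


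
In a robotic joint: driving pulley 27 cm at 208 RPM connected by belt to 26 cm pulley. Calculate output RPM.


Given: D1 = 27 cm, w1 = 208 RPM, D2 = 26 cm
Using D1*w1 = D2*w2
w2 = D1*w1 / D2
w2 = 27*208 / 26
w2 = 5616 / 26
w2 = 216 RPM

216 RPM


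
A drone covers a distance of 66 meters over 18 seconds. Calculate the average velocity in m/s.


Given: distance d = 66 m, time t = 18 s
Using v = d / t
v = 66 / 18
v = 11/3 m/s

11/3 m/s


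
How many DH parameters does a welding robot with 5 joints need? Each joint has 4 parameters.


Given: 5 joints, 4 DH parameters per joint (d, theta, a, alpha)
Total DH parameters = number_of_joints * 4
Total = 5 * 4
Total = 20

20


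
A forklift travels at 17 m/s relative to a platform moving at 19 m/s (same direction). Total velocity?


Given: object velocity = 17 m/s, platform velocity = 19 m/s (same direction)
Using classical velocity addition: v_total = v_object + v_platform
v_total = 17 + 19
v_total = 36 m/s

36 m/s


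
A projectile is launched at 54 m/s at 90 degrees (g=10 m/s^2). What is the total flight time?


Given: v0 = 54 m/s, theta = 90 deg, g = 10 m/s^2
sin(90) = 1
Using T = 2*v0*sin(theta) / g
T = 2*54*1 / 10
T = 108 / 10
T = 54/5 s

54/5 s


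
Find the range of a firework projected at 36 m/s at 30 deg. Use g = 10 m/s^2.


Given: v0 = 36 m/s, theta = 30 deg, g = 10 m/s^2
sin(2*30) = sin(60) = sqrt(3)/2
Using R = v0^2 * sin(2*theta) / g
R = 36^2 * (sqrt(3)/2) / 10
R = 1296 * sqrt(3) / 20
R = 324/5*sqrt(3) m

324/5*sqrt(3) m


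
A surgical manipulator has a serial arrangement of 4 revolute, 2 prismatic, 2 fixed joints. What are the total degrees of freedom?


Given: serial robot with 4 revolute, 2 prismatic, 2 fixed joints
DOF contribution per joint type: revolute=1, prismatic=1, spherical=3, fixed=0
DOF = 4*1 + 2*1 + 2*0
DOF = 6

6


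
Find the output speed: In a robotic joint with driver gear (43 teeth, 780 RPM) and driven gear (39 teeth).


Given: N1 = 43 teeth, w1 = 780 RPM, N2 = 39 teeth
Using N1*w1 = N2*w2
w2 = N1*w1 / N2
w2 = 43*780 / 39
w2 = 33540 / 39
w2 = 860 RPM

860 RPM


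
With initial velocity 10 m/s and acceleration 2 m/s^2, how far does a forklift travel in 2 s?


Given: v0 = 10 m/s, a = 2 m/s^2, t = 2 s
Using s = v0*t + (1/2)*a*t^2
s = 10*2 + (1/2)*2*2^2
s = 20 + (1/2)*8
s = 20 + 4
s = 24

24 m


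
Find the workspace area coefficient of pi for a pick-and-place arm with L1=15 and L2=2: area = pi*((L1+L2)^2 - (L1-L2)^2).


Given: L1 = 15, L2 = 2
(L1+L2)^2 = (17)^2 = 289
(L1-L2)^2 = (13)^2 = 169
Difference = 289 - 169 = 120
This equals 4*L1*L2 = 4*15*2 = 120
Workspace area = 120*pi

120


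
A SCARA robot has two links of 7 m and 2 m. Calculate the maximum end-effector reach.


Given: L1 = 7 m, L2 = 2 m
For a 2-link planar arm, max reach = L1 + L2 (fully extended)
Max reach = 7 + 2
Max reach = 9 m

9 m


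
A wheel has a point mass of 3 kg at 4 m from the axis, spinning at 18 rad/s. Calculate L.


Given: m = 3 kg, r = 4 m, omega = 18 rad/s
For a point mass: I = m*r^2
I = 3*4^2 = 3*16 = 48
L = I*omega = 48*18
L = 864 kg*m^2/s

864 kg*m^2/s


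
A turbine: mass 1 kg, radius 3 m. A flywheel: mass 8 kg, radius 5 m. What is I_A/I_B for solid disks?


Given: M1=1 kg, R1=3 m, M2=8 kg, R2=5 m
For a disk: I = (1/2)*M*R^2, so I_A/I_B = (M1*R1^2)/(M2*R2^2)
M1*R1^2 = 1*9 = 9
M2*R2^2 = 8*25 = 200
I_A/I_B = 9/200 = 9/200

9/200


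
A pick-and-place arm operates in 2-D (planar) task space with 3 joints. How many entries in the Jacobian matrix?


Given: task space dimension = 2, joints = 3
Jacobian is a 2 x 3 matrix
Total entries = rows * columns
Total = 2 * 3
Total = 6

6


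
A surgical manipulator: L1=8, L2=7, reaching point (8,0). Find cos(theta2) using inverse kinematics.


Given: L1 = 8, L2 = 7, target (x, y) = (8, 0)
Using cos(theta2) = (x^2 + y^2 - L1^2 - L2^2) / (2*L1*L2)
x^2 + y^2 = 8^2 + 0 = 64
L1^2 + L2^2 = 64 + 49 = 113
Numerator = 64 - 113 = -49
Denominator = 2*8*7 = 112
cos(theta2) = -49/112 = -7/16

-7/16


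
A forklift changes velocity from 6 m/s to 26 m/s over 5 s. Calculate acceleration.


Given: initial velocity v0 = 6 m/s, final velocity v = 26 m/s, time t = 5 s
Using a = (v - v0) / t
a = (26 - 6) / 5
a = 20 / 5
a = 4 m/s^2

4 m/s^2


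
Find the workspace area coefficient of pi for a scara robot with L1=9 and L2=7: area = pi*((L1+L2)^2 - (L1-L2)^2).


Given: L1 = 9, L2 = 7
(L1+L2)^2 = (16)^2 = 256
(L1-L2)^2 = (2)^2 = 4
Difference = 256 - 4 = 252
This equals 4*L1*L2 = 4*9*7 = 252
Workspace area = 252*pi

252
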